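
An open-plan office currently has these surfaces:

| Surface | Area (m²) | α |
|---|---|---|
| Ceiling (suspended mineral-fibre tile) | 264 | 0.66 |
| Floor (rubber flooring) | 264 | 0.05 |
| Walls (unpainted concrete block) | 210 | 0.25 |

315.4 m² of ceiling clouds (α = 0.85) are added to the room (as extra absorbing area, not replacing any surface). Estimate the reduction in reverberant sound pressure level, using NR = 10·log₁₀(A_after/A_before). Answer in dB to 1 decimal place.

Summing Sᵢαᵢ: 174.240 + 13.200 + 52.500 → A_before = 239.940 sabins.
Treatment contributes 315.4·0.85 = 268.090 sabins.
A_after = 239.940 + 268.090 = 508.030 sabins.
NR = 10·log₁₀(508.030/239.940) = 3.3 dB.

3.3 dB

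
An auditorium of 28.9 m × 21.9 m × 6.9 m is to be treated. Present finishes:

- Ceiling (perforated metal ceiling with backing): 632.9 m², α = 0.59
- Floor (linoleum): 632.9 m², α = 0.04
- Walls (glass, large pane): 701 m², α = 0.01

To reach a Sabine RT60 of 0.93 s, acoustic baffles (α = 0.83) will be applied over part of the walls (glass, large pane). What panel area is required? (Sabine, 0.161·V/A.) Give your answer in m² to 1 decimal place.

Summing Sᵢαᵢ: 373.411 + 25.316 + 7.010 → A₁ = 405.737 sabins.
Required A₂ = 0.161·4367.079/0.93 = 756.021 sabins.
ΔA needed = 756.021 − 405.737 = 350.284 sabins.
Each m² of panel replacing the walls (glass, large pane) adds (0.83 − 0.01) = 0.82 sabins.
Panel area = 350.284 / 0.82 = 427.2 m².

427.2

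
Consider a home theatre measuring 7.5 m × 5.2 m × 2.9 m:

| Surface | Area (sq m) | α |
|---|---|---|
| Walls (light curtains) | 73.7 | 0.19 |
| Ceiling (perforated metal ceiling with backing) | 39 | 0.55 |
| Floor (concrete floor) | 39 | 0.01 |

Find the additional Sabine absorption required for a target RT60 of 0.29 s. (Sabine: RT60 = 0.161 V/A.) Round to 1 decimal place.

26.9 sabins

Summing Sᵢαᵢ: 14.003 + 21.450 + 0.390 → A₁ = 35.843 sabins.
Target A₂ = 0.161·113.1/0.29 = 62.790 sabins (V = 113.1 m³).
ΔA = A₂ − A₁ = 62.790 − 35.843 = 26.9 sabins.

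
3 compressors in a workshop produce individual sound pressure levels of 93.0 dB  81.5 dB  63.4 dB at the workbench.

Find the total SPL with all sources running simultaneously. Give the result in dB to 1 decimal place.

Sum in the linear (power) domain: Σ 10^(Lᵢ/10) = 10^(93.0/10) + 10^(81.5/10) + 10^(63.4/10) = 2.139e+09.
Back to dB: 10·log₁₀ Σ = 93.3 dB.

93.3 dB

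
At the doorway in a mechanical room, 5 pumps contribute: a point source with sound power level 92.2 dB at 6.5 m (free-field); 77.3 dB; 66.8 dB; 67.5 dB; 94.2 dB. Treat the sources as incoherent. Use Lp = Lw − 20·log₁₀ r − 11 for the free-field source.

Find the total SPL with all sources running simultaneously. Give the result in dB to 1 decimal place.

Source at 6.5 m: Lp = 92.2 − 20·log₁₀(6.5) − 11 = 64.9 dB.
Σ 10^(Lᵢ/10) = 2.697e+09.
Back to dB: 10·log₁₀ Σ = 94.3 dB.

94.3 dB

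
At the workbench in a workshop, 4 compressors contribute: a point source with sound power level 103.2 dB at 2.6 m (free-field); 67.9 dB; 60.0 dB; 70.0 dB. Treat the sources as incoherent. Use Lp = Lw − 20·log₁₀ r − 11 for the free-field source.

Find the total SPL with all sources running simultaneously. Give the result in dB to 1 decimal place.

84.2 dB

Source at 2.6 m: Lp = 103.2 − 20·log₁₀(2.6) − 11 = 83.9 dB.
Σ 10^(Lᵢ/10) = 2.626e+08.
L_total = 10·log₁₀(2.626e+08) = 84.2 dB.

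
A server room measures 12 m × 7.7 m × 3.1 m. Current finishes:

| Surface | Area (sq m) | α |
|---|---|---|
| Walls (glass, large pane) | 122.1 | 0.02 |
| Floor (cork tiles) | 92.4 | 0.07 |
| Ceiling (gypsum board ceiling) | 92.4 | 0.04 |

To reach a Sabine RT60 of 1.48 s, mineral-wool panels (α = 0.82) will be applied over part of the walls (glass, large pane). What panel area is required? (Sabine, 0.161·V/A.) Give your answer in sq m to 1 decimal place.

23.2

Total absorption A₁ = 122.1×0.02 + 92.4×0.07 + 92.4×0.04
  = 2.442 + 6.468 + 3.696 = 12.606 sq m sabins.
V = 286.44 m³. Target absorption A₂ = 0.161 × 286.44 / 1.48 = 31.160 sabins.
ΔA needed = 31.160 − 12.606 = 18.554 sabins.
Net gain per sq m: Δα = 0.82 − 0.02 = 0.80.
Area = ΔA/Δα = 18.554/0.80 = 23.2 sq m.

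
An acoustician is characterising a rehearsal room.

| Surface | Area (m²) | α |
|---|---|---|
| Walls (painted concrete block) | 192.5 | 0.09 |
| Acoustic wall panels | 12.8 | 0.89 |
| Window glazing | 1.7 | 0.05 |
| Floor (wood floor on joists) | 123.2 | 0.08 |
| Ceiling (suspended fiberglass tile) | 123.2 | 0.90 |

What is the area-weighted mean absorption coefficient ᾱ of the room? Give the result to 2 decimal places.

S = Σ Sᵢ = 192.5 + 12.8 + 1.7 + 123.2 + 123.2 = 453.4 m².
Weighted sum Σ Sα = 149.538.
ᾱ = A/S = 0.33.

0.33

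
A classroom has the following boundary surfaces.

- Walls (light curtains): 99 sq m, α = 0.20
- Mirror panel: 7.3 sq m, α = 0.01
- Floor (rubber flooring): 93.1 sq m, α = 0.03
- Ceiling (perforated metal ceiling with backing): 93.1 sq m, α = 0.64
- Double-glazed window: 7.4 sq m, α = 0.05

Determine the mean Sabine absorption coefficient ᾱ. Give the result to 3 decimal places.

S = Σ Sᵢ = 99 + 7.3 + 93.1 + 93.1 + 7.4 = 299.9 sq m.
A = 99*0.20 + 7.3*0.01 + 93.1*0.03 + 93.1*0.64 + 7.4*0.05 = 82.620 sabins.
ᾱ = 82.620 / 299.9 = 0.275.

0.275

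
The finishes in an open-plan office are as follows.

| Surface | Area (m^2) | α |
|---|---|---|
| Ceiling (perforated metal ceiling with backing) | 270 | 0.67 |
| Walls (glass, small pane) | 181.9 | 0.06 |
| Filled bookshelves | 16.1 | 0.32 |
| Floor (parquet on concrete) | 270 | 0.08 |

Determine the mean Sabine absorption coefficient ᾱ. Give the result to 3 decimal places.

0.296

S = Σ Sᵢ = 270 + 181.9 + 16.1 + 270 = 738.0 m^2.
A = 270×0.67 + 181.9×0.06 + 16.1×0.32 + 270×0.08 = 218.566 sabins.
ᾱ = 218.566 / 738.0 = 0.296.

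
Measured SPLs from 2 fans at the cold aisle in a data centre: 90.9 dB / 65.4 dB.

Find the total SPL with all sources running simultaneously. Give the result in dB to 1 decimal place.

Σ 10^(Lᵢ/10) = 1.234e+09.
Back to dB: 10·log₁₀ Σ = 90.9 dB.

90.9 dB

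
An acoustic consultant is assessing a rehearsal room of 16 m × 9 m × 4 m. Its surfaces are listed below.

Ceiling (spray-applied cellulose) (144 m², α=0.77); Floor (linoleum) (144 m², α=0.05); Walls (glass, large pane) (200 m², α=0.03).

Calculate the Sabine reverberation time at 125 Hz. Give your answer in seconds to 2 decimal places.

0.75 s

A = Σ Sᵢαᵢ = 144×0.77 + 144×0.05 + 200×0.03 = 124.080 sabins.
V = 16·9·4 = 576 m³.
RT60 = 0.161 · V / A = 0.161 × 576 / 124.080 = 0.75 s.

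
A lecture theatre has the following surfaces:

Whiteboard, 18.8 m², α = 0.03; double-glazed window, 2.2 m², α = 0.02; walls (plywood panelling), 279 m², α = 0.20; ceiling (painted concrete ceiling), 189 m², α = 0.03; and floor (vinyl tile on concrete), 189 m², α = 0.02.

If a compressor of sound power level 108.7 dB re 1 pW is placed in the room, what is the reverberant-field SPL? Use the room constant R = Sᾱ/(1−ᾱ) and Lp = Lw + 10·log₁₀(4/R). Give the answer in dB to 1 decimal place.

Σ(Sᵢαᵢ) = 18.8×0.03 + 2.2×0.02 + 279×0.20 + 189×0.03 + 189×0.02 = 65.858; total area S = 678.0 m².
ᾱ = 0.0971, so room constant R = A/(1−ᾱ) = 72.941 m².
Lp = 108.7 + 10·log₁₀(4/72.941) = 108.7 + (-12.61) = 96.1 dB.

96.1 dB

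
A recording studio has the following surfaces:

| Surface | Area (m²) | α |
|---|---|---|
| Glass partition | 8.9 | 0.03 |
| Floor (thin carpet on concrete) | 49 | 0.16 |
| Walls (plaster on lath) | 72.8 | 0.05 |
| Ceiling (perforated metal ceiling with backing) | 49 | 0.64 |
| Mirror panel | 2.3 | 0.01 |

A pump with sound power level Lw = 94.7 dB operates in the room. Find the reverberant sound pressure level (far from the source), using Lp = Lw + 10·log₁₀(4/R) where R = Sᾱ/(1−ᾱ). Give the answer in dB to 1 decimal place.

Σ(Sᵢαᵢ) = 8.9·0.03 + 49·0.16 + 72.8·0.05 + 49·0.64 + 2.3·0.01 = 43.130; total area S = 182.0 m².
ᾱ = 0.2370, so room constant R = A/(1−ᾱ) = 56.527 m².
Lp = 94.7 + 10·log₁₀(4/56.527) = 94.7 + (-11.50) = 83.2 dB.

83.2 dB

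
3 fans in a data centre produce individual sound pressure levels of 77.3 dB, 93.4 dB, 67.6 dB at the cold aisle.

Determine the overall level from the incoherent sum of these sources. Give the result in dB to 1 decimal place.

93.5 dB

Σ 10^(Lᵢ/10) = 2.247e+09.
Back to dB: 10·log₁₀ Σ = 93.5 dB.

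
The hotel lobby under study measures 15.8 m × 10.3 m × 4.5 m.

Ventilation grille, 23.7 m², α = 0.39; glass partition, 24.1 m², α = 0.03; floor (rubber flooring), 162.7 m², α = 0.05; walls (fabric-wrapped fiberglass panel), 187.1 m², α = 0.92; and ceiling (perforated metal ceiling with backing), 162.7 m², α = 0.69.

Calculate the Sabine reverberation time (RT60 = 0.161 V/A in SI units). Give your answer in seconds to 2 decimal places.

Summing Sᵢαᵢ: 9.243 + 0.723 + 8.135 + 172.132 + 112.263 → A = 302.496 sabins.
Room volume: 732.33 m³.
T = 0.161 V/A = 0.161·732.33/302.496 = 0.39 s.

0.39 sec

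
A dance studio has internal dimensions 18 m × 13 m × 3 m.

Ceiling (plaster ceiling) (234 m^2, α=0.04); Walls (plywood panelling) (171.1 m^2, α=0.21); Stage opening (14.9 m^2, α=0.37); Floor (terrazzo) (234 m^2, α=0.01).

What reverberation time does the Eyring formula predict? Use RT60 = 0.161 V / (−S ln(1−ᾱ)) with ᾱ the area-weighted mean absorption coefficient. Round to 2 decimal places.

2.04 s

Total surface area S = 234 + 171.1 + 14.9 + 234 = 654.0 m^2.
Absorption A = 234·0.04 + 171.1·0.21 + 14.9·0.37 + 234·0.01 = 53.144 sabins.
ᾱ = 53.144 / 654.0 = 0.0813.
−S·ln(1−ᾱ) = −654.0 × ln(1 − 0.0813) = 55.456.
V = 18 × 13 × 3 = 702 m³.
RT60 = 0.161 × 702 / 55.456 = 2.04 s.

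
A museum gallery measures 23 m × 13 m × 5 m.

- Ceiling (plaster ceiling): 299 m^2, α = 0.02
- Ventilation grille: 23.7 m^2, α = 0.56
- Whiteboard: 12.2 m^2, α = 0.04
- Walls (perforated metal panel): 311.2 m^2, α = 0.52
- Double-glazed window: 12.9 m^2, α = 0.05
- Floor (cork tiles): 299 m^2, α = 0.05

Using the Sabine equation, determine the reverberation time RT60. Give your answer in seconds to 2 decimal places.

Total absorption A = 299·0.02 + 23.7·0.56 + 12.2·0.04 + 311.2·0.52 + 12.9·0.05 + 299·0.05
  = 5.980 + 13.272 + 0.488 + 161.824 + 0.645 + 14.950 = 197.159 m^2 sabins.
Volume V = 23 × 13 × 5 = 1495 m³.
Sabine: RT60 = 0.161 × 1495 / 197.159 = 1.22 s.

1.22 seconds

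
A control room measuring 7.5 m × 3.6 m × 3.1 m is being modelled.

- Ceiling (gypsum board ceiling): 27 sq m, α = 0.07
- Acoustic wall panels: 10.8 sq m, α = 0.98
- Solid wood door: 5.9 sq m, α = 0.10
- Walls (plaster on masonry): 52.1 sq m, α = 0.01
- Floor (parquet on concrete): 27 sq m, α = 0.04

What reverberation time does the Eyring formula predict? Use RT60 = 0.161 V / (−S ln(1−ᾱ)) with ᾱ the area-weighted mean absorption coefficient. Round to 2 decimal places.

0.86 s

Total surface area S = 27 + 10.8 + 5.9 + 52.1 + 27 = 122.8 sq m.
Σ(Sᵢαᵢ) = 27·0.07 + 10.8·0.98 + 5.9·0.10 + 52.1·0.01 + 27·0.04 = 14.665.
ᾱ = 14.665 / 122.8 = 0.1194.
−S·ln(1−ᾱ) = −122.8 × ln(1 − 0.1194) = 15.614.
V = 7.5 × 3.6 × 3.1 = 83.7 m³.
T = 0.161·V/[−S·ln(1−ᾱ)] = 0.161·83.7/15.614 = 0.86 s.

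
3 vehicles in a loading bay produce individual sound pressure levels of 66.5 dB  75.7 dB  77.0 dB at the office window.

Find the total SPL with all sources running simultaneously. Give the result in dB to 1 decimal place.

Converting to relative power and adding: 10^(66.5/10) + 10^(75.7/10) + 10^(77.0/10) = 9.174e+07.
Combined level = 10 log₁₀(9.174e+07) = 79.6 dB.

79.6 dB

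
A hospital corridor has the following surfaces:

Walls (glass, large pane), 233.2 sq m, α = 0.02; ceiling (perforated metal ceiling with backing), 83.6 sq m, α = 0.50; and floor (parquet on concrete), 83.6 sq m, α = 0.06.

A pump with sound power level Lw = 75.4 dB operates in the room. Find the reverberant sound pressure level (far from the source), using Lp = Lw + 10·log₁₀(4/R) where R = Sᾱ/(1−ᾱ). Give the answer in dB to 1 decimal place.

63.7 dB

Σ(Sᵢαᵢ) = 233.2×0.02 + 83.6×0.50 + 83.6×0.06 = 51.480; total area S = 400.4 sq m.
ᾱ = 0.1286, so room constant R = A/(1−ᾱ) = 59.077 sq m.
Lp = Lw + 10 log₁₀(4/R) = 75.4 -11.69 = 63.7 dB.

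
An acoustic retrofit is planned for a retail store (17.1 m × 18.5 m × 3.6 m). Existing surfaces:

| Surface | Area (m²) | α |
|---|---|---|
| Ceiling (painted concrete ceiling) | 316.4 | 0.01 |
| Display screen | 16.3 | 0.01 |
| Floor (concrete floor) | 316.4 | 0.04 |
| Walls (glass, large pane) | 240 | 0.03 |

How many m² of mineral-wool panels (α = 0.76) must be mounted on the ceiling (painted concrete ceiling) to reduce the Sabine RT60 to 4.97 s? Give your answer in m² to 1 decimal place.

18.3

Summing Sᵢαᵢ: 3.164 + 0.163 + 12.656 + 7.200 → A₁ = 23.183 sabins.
V = 1138.86 m³. Target absorption A₂ = 0.161 × 1138.86 / 4.97 = 36.893 sabins.
ΔA needed = 36.893 − 23.183 = 13.710 sabins.
Each m² of panel replacing the ceiling (painted concrete ceiling) adds (0.76 − 0.01) = 0.75 sabins.
Panel area = 13.710 / 0.75 = 18.3 m².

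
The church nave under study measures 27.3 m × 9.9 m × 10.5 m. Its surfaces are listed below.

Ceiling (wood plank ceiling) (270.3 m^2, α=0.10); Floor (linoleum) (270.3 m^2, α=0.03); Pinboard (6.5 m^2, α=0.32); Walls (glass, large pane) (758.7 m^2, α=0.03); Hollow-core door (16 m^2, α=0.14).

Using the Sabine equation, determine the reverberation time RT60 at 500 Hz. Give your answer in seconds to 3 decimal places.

7.343 s

Total absorption A = 270.3·0.10 + 270.3·0.03 + 6.5·0.32 + 758.7·0.03 + 16·0.14
  = 27.030 + 8.109 + 2.080 + 22.761 + 2.240 = 62.220 m^2 sabins.
V = 27.3·9.9·10.5 = 2837.835 m³.
Sabine: RT60 = 0.161 × 2837.835 / 62.220 = 7.343 s.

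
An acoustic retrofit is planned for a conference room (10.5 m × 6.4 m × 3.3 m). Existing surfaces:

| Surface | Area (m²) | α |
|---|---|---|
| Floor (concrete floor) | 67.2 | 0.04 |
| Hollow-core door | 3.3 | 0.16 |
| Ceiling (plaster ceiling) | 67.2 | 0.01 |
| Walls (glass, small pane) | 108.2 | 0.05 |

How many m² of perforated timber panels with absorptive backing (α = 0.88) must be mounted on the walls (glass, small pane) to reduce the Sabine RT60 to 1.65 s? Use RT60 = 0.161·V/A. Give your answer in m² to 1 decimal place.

A₁ = Σ Sᵢαᵢ = 67.2*0.04 + 3.3*0.16 + 67.2*0.01 + 108.2*0.05 = 9.298 sabins.
V = 221.76 m³. Target absorption A₂ = 0.161 × 221.76 / 1.65 = 21.638 sabins.
ΔA needed = 21.638 − 9.298 = 12.340 sabins.
Each m² of panel replacing the walls (glass, small pane) adds (0.88 − 0.05) = 0.83 sabins.
Area = ΔA/Δα = 12.340/0.83 = 14.9 m².

14.9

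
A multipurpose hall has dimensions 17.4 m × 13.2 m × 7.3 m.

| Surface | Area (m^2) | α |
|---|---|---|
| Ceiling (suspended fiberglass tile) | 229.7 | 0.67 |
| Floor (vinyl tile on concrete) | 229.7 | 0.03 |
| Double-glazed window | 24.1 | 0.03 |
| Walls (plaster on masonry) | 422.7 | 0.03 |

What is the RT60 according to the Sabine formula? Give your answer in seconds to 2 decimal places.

1.55 s

Summing Sᵢαᵢ: 153.899 + 6.891 + 0.723 + 12.681 → A = 174.194 sabins.
V = 17.4·13.2·7.3 = 1676.664 m³.
Sabine: RT60 = 0.161 × 1676.664 / 174.194 = 1.55 s.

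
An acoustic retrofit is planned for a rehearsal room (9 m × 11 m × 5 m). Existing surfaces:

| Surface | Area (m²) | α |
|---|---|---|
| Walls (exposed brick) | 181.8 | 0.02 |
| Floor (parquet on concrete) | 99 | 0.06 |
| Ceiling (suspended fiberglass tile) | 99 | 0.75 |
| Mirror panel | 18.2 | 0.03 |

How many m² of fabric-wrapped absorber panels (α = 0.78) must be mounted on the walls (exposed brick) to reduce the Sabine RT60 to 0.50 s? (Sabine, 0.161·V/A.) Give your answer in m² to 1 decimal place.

98.7

Equivalent absorption area: A₁ = 181.8*0.02 + 99*0.06 + 99*0.75 + 18.2*0.03 = 84.372 m².
Required A₂ = 0.161·495/0.50 = 159.390 sabins.
Absorption to add: 159.390 − 84.372 = 75.018 sabins.
Net gain per m²: Δα = 0.78 − 0.02 = 0.76.
Panel area = 75.018 / 0.76 = 98.7 m².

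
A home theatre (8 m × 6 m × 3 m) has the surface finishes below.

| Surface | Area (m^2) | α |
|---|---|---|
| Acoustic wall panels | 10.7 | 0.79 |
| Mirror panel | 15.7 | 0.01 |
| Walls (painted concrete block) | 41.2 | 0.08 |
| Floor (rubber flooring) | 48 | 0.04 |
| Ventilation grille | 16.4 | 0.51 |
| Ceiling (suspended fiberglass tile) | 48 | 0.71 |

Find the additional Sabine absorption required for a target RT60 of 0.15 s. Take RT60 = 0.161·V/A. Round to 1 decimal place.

Equivalent absorption area: A₁ = 10.7·0.79 + 15.7·0.01 + 41.2·0.08 + 48·0.04 + 16.4·0.51 + 48·0.71 = 56.270 m^2.
Target A₂ = 0.161·144/0.15 = 154.560 sabins (V = 144 m³).
ΔA = A₂ − A₁ = 154.560 − 56.270 = 98.3 sabins.

98.3 sabins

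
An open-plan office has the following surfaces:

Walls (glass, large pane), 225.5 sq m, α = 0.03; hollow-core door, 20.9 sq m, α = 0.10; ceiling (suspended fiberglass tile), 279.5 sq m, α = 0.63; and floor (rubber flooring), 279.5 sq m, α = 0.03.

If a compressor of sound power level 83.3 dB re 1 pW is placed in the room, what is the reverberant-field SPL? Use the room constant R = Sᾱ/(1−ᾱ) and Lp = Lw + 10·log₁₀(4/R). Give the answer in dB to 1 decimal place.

65.3 dB

A = 193.325 sabins; S = 805.4 sq m.
ᾱ = 193.325/805.4 = 0.2400; R = Sᾱ/(1−ᾱ) = 193.325/(1−0.2400) = 254.375 sq m.
Lp = 83.3 + 10·log₁₀(4/254.375) = 83.3 + (-18.03) = 65.3 dB.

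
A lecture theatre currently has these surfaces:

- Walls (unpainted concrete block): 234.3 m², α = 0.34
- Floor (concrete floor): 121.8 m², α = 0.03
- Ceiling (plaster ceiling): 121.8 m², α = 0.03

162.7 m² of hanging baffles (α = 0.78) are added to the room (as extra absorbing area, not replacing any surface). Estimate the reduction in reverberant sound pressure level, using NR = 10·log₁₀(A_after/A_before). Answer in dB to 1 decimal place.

3.9 dB

Summing Sᵢαᵢ: 79.662 + 3.654 + 3.654 → A_before = 86.970 sabins.
Added absorption = 162.7 × 0.78 = 126.906 sabins.
A_after = 86.970 + 126.906 = 213.876 sabins.
NR = 10·log₁₀(213.876/86.970) = 3.9 dB.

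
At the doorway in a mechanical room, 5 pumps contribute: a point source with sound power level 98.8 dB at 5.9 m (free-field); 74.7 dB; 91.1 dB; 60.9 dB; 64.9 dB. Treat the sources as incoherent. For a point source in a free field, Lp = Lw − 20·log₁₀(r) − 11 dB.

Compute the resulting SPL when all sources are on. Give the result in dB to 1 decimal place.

91.3 dB

Source at 5.9 m: Lp = 98.8 − 20·log₁₀(5.9) − 11 = 72.4 dB.
Σ 10^(Lᵢ/10) = 1.339e+09.
L_total = 10·log₁₀(1.339e+09) = 91.3 dB.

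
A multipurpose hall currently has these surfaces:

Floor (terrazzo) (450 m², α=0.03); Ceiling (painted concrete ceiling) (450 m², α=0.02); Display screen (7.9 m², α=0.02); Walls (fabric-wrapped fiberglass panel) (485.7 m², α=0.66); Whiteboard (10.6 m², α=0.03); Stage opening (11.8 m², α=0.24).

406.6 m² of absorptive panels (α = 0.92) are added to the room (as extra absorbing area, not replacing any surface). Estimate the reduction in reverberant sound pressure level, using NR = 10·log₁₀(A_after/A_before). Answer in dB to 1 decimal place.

Total absorption A_before = 450·0.03 + 450·0.02 + 7.9·0.02 + 485.7·0.66 + 10.6·0.03 + 11.8·0.24
  = 13.500 + 9.000 + 0.158 + 320.562 + 0.318 + 2.832 = 346.370 m² sabins.
Treatment contributes 406.6·0.92 = 374.072 sabins.
New total A_after = 720.442 sabins.
NR = 10·log₁₀(720.442/346.370) = 3.2 dB.

3.2 dB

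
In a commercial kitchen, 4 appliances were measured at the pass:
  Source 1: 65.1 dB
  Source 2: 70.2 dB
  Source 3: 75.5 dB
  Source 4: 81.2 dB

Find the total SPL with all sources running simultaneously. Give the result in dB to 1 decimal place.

82.6 dB

Sum in the linear (power) domain: Σ 10^(Lᵢ/10) = 10^(65.1/10) + 10^(70.2/10) + 10^(75.5/10) + 10^(81.2/10) = 1.81e+08.
Back to dB: 10·log₁₀ Σ = 82.6 dB.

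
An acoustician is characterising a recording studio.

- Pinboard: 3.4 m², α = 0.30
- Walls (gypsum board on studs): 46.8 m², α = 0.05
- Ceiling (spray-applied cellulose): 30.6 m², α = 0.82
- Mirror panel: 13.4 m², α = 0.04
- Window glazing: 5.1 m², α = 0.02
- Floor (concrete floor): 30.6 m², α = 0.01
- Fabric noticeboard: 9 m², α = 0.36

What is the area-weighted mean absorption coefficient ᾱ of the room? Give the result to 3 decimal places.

0.235

Total surface area S = 138.9 m².
Σ(Sᵢαᵢ) = 3.4×0.30 + 46.8×0.05 + 30.6×0.82 + 13.4×0.04 + 5.1×0.02 + 30.6×0.01 + 9×0.36 = 32.636.
ᾱ = A/S = 0.235.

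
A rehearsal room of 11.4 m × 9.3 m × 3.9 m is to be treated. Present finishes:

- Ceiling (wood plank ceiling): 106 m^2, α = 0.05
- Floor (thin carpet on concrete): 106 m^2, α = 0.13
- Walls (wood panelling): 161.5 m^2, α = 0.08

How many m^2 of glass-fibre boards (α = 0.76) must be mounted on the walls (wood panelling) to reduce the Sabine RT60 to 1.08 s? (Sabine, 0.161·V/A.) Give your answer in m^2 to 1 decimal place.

43.6

Equivalent absorption area: A₁ = 106×0.05 + 106×0.13 + 161.5×0.08 = 32.000 m^2.
V = 413.478 m³. Target absorption A₂ = 0.161 × 413.478 / 1.08 = 61.639 sabins.
ΔA needed = 61.639 − 32.000 = 29.639 sabins.
Net gain per m^2: Δα = 0.76 − 0.08 = 0.68.
Panel area = 29.639 / 0.68 = 43.6 m^2.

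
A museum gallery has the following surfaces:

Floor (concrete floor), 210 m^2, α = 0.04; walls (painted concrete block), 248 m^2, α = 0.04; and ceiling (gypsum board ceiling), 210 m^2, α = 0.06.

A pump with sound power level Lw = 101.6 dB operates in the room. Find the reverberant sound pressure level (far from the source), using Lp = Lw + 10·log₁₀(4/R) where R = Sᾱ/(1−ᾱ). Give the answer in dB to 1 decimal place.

Σ(Sᵢαᵢ) = 210·0.04 + 248·0.04 + 210·0.06 = 30.920; total area S = 668.0 m^2.
ᾱ = 0.0463, so room constant R = A/(1−ᾱ) = 32.421 m^2.
Lp = Lw + 10 log₁₀(4/R) = 101.6 -9.09 = 92.5 dB.

92.5 dB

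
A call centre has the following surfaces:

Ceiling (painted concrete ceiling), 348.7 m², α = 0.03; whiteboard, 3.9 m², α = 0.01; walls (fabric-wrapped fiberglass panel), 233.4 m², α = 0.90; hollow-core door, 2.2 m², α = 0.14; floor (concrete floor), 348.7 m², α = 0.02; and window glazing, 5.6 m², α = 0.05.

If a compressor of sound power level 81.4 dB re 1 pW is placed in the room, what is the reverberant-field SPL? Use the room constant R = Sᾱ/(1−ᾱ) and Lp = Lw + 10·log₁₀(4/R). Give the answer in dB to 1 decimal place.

62.6 dB

A = 228.122 sabins; S = 942.5 m².
ᾱ = 0.2420, so room constant R = A/(1−ᾱ) = 300.953 m².
Lp = Lw + 10 log₁₀(4/R) = 81.4 -18.76 = 62.6 dB.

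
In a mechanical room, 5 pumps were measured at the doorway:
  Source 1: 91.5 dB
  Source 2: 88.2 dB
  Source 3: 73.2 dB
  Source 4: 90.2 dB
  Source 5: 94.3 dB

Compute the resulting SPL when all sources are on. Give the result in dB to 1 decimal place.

Σ 10^(Lᵢ/10) = 5.833e+09.
Back to dB: 10·log₁₀ Σ = 97.7 dB.

97.7 dB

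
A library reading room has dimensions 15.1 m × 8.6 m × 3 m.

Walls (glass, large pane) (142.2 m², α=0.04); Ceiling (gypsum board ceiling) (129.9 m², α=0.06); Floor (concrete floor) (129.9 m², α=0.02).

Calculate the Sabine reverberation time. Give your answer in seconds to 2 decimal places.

Summing Sᵢαᵢ: 5.688 + 7.794 + 2.598 → A = 16.080 sabins.
Volume V = 15.1 × 8.6 × 3 = 389.58 m³.
RT60 = 0.161 · V / A = 0.161 × 389.58 / 16.080 = 3.90 s.

3.90 sec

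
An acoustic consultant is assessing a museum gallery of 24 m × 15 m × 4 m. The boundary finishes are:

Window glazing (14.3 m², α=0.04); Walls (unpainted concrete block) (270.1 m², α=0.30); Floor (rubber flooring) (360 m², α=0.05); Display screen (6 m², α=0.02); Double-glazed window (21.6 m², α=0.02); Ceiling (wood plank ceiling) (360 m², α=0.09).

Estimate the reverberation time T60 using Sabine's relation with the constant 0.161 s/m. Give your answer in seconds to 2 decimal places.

Equivalent absorption area: A = 14.3×0.04 + 270.1×0.30 + 360×0.05 + 6×0.02 + 21.6×0.02 + 360×0.09 = 132.554 m².
Volume V = 24 × 15 × 4 = 1440 m³.
T = 0.161 V/A = 0.161·1440/132.554 = 1.75 s.

1.75 s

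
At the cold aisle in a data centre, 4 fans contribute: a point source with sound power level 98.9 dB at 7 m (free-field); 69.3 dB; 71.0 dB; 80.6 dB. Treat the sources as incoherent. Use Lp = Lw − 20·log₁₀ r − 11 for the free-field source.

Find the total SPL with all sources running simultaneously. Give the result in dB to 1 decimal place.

Source at 7 m: Lp = 98.9 − 20·log₁₀(7) − 11 = 71.0 dB.
Σ 10^(Lᵢ/10) = 1.485e+08.
Back to dB: 10·log₁₀ Σ = 81.7 dB.

81.7 dB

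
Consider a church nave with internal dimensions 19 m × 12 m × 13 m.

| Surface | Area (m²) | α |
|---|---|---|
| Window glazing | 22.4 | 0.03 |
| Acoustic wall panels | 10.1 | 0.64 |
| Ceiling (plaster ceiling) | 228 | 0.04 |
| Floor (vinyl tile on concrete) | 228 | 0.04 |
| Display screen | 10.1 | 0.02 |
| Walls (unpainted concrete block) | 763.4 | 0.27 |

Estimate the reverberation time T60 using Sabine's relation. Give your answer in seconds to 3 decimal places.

2.060 sec

A = Σ Sᵢαᵢ = 22.4*0.03 + 10.1*0.64 + 228*0.04 + 228*0.04 + 10.1*0.02 + 763.4*0.27 = 231.696 sabins.
Volume V = 19 × 12 × 13 = 2964 m³.
T = 0.161 V/A = 0.161·2964/231.696 = 2.060 s.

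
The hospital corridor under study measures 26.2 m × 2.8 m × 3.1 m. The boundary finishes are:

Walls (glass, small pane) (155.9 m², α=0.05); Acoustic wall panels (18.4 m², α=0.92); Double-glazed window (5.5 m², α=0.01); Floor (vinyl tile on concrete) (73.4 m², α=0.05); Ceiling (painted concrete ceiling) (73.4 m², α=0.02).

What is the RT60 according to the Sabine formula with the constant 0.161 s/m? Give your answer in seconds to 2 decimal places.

1.22 s

Total absorption A = 155.9·0.05 + 18.4·0.92 + 5.5·0.01 + 73.4·0.05 + 73.4·0.02
  = 7.795 + 16.928 + 0.055 + 3.670 + 1.468 = 29.916 m² sabins.
Volume V = 26.2 × 2.8 × 3.1 = 227.416 m³.
RT60 = 0.161 · V / A = 0.161 × 227.416 / 29.916 = 1.22 s.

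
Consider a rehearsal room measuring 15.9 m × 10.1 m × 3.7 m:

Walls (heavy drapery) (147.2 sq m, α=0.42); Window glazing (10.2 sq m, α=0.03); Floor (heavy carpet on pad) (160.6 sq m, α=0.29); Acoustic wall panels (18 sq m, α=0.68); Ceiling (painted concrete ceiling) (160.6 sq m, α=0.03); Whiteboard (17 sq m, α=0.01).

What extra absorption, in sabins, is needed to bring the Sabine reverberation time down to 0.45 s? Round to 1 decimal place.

86.7 sabins

A₁ = Σ Sᵢαᵢ = 147.2*0.42 + 10.2*0.03 + 160.6*0.29 + 18*0.68 + 160.6*0.03 + 17*0.01 = 125.932 sabins.
For T = 0.45 s, need A₂ = 0.161·V/T = 0.161·594.183/0.45 = 212.585 sabins.
Additional absorption ΔA = 212.585 − 125.932 = 86.7 sabins.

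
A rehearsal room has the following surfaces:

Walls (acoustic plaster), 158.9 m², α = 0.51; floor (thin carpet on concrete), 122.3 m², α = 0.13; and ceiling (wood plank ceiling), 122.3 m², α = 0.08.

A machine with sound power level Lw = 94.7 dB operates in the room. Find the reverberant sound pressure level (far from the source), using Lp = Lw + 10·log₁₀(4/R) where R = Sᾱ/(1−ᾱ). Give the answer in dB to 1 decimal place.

A = 106.722 sabins; S = 403.5 m².
ᾱ = 106.722/403.5 = 0.2645; R = Sᾱ/(1−ᾱ) = 106.722/(1−0.2645) = 145.101 m².
Lp = Lw + 10 log₁₀(4/R) = 94.7 -15.60 = 79.1 dB.

79.1 dB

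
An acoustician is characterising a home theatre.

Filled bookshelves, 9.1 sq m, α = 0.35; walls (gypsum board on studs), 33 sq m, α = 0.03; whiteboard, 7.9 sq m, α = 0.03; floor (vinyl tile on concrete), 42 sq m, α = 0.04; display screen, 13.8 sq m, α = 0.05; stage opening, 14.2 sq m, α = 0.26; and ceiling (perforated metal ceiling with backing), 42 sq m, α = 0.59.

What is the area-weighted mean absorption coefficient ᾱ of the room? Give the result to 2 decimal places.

0.22

S = Σ Sᵢ = 9.1 + 33 + 7.9 + 42 + 13.8 + 14.2 + 42 = 162.0 sq m.
Σ(Sᵢαᵢ) = 9.1*0.35 + 33*0.03 + 7.9*0.03 + 42*0.04 + 13.8*0.05 + 14.2*0.26 + 42*0.59 = 35.254.
ᾱ = A/S = 0.22.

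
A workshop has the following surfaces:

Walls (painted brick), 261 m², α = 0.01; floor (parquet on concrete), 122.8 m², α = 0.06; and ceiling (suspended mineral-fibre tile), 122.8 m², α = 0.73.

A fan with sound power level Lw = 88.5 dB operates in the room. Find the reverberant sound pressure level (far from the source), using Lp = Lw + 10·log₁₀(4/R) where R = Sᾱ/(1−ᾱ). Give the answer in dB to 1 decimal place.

73.6 dB

Σ(Sᵢαᵢ) = 261×0.01 + 122.8×0.06 + 122.8×0.73 = 99.622; total area S = 506.6 m².
ᾱ = 99.622/506.6 = 0.1966; R = Sᾱ/(1−ᾱ) = 99.622/(1−0.1966) = 124.000 m².
Lp = Lw + 10 log₁₀(4/R) = 88.5 -14.91 = 73.6 dB.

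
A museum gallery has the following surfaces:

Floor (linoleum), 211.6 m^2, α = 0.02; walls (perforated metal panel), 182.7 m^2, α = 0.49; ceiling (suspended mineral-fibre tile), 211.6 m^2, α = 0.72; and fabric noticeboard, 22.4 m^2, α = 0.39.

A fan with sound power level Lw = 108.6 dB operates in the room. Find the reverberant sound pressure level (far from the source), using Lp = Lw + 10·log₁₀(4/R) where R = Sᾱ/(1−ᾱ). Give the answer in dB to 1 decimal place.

88.3 dB

Σ(Sᵢαᵢ) = 211.6·0.02 + 182.7·0.49 + 211.6·0.72 + 22.4·0.39 = 254.843; total area S = 628.3 m^2.
ᾱ = 254.843/628.3 = 0.4056; R = Sᾱ/(1−ᾱ) = 254.843/(1−0.4056) = 428.740 m^2.
Lp = Lw + 10 log₁₀(4/R) = 108.6 -20.30 = 88.3 dB.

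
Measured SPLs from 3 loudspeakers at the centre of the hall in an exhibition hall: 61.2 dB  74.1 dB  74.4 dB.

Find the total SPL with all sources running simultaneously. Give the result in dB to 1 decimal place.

Σ 10^(Lᵢ/10) = 5.456e+07.
L_total = 10·log₁₀(5.456e+07) = 77.4 dB.

77.4 dB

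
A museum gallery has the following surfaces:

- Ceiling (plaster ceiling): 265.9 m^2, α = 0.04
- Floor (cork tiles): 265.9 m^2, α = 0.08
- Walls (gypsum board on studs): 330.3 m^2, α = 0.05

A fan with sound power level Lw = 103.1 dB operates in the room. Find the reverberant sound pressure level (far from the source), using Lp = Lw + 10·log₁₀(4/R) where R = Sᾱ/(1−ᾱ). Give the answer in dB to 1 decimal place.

92.0 dB

Σ(Sᵢαᵢ) = 265.9×0.04 + 265.9×0.08 + 330.3×0.05 = 48.423; total area S = 862.1 m^2.
ᾱ = 0.0562, so room constant R = A/(1−ᾱ) = 51.306 m^2.
Lp = Lw + 10 log₁₀(4/R) = 103.1 -11.08 = 92.0 dB.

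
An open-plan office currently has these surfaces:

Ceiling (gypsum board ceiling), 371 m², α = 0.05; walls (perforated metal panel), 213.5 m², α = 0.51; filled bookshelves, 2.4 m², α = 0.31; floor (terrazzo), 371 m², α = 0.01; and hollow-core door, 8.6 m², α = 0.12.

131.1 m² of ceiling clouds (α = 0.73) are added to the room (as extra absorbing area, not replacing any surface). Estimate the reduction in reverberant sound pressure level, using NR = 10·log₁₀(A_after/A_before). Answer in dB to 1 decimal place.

A_before = Σ Sᵢαᵢ = 371·0.05 + 213.5·0.51 + 2.4·0.31 + 371·0.01 + 8.6·0.12 = 132.921 sabins.
Treatment contributes 131.1·0.73 = 95.703 sabins.
New total A_after = 228.624 sabins.
Reduction = 10 log₁₀(A_after/A_before) = 10 log₁₀(1.7200) = 2.4 dB.

2.4 dB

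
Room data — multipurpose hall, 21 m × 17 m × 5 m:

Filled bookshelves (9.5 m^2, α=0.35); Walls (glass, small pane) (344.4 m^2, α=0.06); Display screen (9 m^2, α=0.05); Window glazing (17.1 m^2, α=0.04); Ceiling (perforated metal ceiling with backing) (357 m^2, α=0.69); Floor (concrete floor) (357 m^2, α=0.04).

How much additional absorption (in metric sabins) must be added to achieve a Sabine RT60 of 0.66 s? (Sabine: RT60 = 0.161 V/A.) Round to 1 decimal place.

Total absorption A₁ = 9.5×0.35 + 344.4×0.06 + 9×0.05 + 17.1×0.04 + 357×0.69 + 357×0.04
  = 3.325 + 20.664 + 0.450 + 0.684 + 246.330 + 14.280 = 285.733 m^2 sabins.
Target A₂ = 0.161·1785/0.66 = 435.432 sabins (V = 1785 m³).
ΔA = A₂ − A₁ = 435.432 − 285.733 = 149.7 sabins.

149.7 sabins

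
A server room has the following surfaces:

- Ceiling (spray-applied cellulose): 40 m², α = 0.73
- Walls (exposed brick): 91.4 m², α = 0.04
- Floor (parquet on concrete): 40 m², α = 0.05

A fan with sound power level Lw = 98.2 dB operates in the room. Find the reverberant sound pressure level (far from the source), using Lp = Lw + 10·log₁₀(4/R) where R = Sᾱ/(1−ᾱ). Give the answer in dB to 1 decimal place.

87.8 dB

A = 34.856 sabins; S = 171.4 m².
ᾱ = 34.856/171.4 = 0.2034; R = Sᾱ/(1−ᾱ) = 34.856/(1−0.2034) = 43.756 m².
Lp = Lw + 10 log₁₀(4/R) = 98.2 -10.39 = 87.8 dB.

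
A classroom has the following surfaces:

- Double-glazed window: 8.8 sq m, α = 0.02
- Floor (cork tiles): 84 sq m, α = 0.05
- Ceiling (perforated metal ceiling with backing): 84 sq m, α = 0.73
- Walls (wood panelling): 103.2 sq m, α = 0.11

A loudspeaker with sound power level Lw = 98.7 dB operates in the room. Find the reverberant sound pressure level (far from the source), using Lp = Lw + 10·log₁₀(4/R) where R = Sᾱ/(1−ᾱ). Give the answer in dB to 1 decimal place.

A = 77.048 sabins; S = 280.0 sq m.
ᾱ = 77.048/280.0 = 0.2752; R = Sᾱ/(1−ᾱ) = 77.048/(1−0.2752) = 106.302 sq m.
Lp = Lw + 10 log₁₀(4/R) = 98.7 -14.24 = 84.5 dB.

84.5 dB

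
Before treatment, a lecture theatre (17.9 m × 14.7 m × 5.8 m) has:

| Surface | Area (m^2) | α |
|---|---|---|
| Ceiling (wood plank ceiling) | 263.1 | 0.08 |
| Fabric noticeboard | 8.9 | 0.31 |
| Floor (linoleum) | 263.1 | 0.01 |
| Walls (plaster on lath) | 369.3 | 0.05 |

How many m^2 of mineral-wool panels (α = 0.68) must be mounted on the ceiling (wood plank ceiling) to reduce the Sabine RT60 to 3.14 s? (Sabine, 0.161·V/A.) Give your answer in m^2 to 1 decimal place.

55.6

Total absorption A₁ = 263.1*0.08 + 8.9*0.31 + 263.1*0.01 + 369.3*0.05
  = 21.048 + 2.759 + 2.631 + 18.465 = 44.903 m^2 sabins.
Required A₂ = 0.161·1526.154/3.14 = 78.252 sabins.
Absorption to add: 78.252 − 44.903 = 33.349 sabins.
Net gain per m^2: Δα = 0.68 − 0.08 = 0.60.
Panel area = 33.349 / 0.60 = 55.6 m^2.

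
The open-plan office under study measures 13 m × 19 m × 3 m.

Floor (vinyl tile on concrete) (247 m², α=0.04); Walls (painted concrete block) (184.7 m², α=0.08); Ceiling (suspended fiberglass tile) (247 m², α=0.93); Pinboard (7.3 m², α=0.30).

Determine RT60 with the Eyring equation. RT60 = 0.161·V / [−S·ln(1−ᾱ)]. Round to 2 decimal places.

Total surface area S = 247 + 184.7 + 247 + 7.3 = 686.0 m².
Absorption A = 247×0.04 + 184.7×0.08 + 247×0.93 + 7.3×0.30 = 256.556 sabins.
Mean coefficient ᾱ = A/S = 0.3740.
−S·ln(1−ᾱ) = −686.0 × ln(1 − 0.3740) = 321.326.
V = 13 × 19 × 3 = 741 m³.
RT60 = 0.161 × 741 / 321.326 = 0.37 s.

0.37 sec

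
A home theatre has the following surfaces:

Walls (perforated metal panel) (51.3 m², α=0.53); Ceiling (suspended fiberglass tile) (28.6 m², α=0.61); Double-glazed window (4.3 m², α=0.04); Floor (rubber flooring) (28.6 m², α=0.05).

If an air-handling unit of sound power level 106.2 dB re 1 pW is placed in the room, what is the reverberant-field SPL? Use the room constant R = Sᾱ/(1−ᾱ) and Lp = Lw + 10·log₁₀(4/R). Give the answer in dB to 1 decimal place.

93.3 dB

Σ(Sᵢαᵢ) = 51.3×0.53 + 28.6×0.61 + 4.3×0.04 + 28.6×0.05 = 46.237; total area S = 112.8 m².
ᾱ = 46.237/112.8 = 0.4099; R = Sᾱ/(1−ᾱ) = 46.237/(1−0.4099) = 78.355 m².
Lp = Lw + 10 log₁₀(4/R) = 106.2 -12.92 = 93.3 dB.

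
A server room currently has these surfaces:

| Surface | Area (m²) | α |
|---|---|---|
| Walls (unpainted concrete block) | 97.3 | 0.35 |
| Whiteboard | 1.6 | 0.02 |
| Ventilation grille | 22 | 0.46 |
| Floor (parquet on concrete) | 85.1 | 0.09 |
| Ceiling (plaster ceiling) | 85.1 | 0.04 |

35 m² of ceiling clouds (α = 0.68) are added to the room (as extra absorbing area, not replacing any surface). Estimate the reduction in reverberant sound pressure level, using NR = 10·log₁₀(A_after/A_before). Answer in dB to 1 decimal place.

Summing Sᵢαᵢ: 34.055 + 0.032 + 10.120 + 7.659 + 3.404 → A_before = 55.270 sabins.
Added absorption = 35 × 0.68 = 23.800 sabins.
A_after = 55.270 + 23.800 = 79.070 sabins.
Reduction = 10 log₁₀(A_after/A_before) = 10 log₁₀(1.4306) = 1.6 dB.

1.6 dB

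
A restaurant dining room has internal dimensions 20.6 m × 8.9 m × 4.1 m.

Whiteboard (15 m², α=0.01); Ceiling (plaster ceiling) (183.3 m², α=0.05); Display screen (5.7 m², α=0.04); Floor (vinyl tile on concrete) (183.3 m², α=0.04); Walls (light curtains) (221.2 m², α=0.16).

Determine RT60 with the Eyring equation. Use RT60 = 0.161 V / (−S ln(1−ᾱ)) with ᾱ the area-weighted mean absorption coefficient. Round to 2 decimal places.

2.21 sec

S = Σ Sᵢ = 608.5 m².
Absorption A = 15×0.01 + 183.3×0.05 + 5.7×0.04 + 183.3×0.04 + 221.2×0.16 = 52.267 sabins.
ᾱ = 52.267 / 608.5 = 0.0859.
Eyring denominator: −S ln(1−ᾱ) = 54.653.
V = 20.6 × 8.9 × 4.1 = 751.694 m³.
RT60 = 0.161 × 751.694 / 54.653 = 2.21 s.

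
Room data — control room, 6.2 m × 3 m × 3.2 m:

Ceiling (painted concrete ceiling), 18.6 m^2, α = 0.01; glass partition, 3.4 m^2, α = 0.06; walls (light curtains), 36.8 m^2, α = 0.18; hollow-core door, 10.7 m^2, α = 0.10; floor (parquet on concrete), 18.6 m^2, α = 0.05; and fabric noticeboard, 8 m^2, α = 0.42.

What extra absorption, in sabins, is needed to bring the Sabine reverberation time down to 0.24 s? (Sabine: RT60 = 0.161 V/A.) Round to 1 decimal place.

27.6 sabins

A₁ = Σ Sᵢαᵢ = 18.6·0.01 + 3.4·0.06 + 36.8·0.18 + 10.7·0.10 + 18.6·0.05 + 8·0.42 = 12.374 sabins.
For T = 0.24 s, need A₂ = 0.161·V/T = 0.161·59.52/0.24 = 39.928 sabins.
Additional absorption ΔA = 39.928 − 12.374 = 27.6 sabins.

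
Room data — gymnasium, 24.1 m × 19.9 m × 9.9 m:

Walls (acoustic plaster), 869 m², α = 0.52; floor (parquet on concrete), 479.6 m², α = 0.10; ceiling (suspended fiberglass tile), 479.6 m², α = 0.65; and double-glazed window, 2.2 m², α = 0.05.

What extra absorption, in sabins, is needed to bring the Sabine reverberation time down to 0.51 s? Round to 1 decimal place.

687.2 sabins

Summing Sᵢαᵢ: 451.880 + 47.960 + 311.740 + 0.110 → A₁ = 811.690 sabins.
V = 4747.941 m³. Required absorption A₂ = 0.161 × 4747.941 / 0.51 = 1498.860 sabins.
Additional absorption ΔA = 1498.860 − 811.690 = 687.2 sabins.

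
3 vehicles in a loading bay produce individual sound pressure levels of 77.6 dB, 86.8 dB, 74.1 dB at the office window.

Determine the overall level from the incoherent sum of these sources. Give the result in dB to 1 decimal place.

Converting to relative power and adding: 10^(77.6/10) + 10^(86.8/10) + 10^(74.1/10) = 5.619e+08.
Back to dB: 10·log₁₀ Σ = 87.5 dB.

87.5 dB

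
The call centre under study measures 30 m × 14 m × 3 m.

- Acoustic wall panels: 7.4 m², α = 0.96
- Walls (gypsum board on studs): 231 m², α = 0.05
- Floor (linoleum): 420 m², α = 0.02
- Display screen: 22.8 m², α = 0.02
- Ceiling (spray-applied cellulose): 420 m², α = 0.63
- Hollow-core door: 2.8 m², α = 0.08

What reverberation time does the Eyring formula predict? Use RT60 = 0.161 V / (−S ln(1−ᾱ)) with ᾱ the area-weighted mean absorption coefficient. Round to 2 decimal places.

0.60 sec

Total surface area S = 7.4 + 231 + 420 + 22.8 + 420 + 2.8 = 1104.0 m².
Σ(Sᵢαᵢ) = 7.4×0.96 + 231×0.05 + 420×0.02 + 22.8×0.02 + 420×0.63 + 2.8×0.08 = 292.334.
ᾱ = 292.334 / 1104.0 = 0.2648.
−S·ln(1−ᾱ) = −1104.0 × ln(1 − 0.2648) = 339.604.
V = 30 × 14 × 3 = 1260 m³.
T = 0.161·V/[−S·ln(1−ᾱ)] = 0.161·1260/339.604 = 0.60 s.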